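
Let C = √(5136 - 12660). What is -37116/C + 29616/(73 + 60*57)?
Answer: 29616/3493 + 6186*I*√209/209 ≈ 8.4787 + 427.89*I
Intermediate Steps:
C = 6*I*√209 (C = √(-7524) = 6*I*√209 ≈ 86.741*I)
-37116/C + 29616/(73 + 60*57) = -37116*(-I*√209/1254) + 29616/(73 + 60*57) = -(-6186)*I*√209/209 + 29616/(73 + 3420) = 6186*I*√209/209 + 29616/3493 = 29616/3493 + 6186*I*√209/209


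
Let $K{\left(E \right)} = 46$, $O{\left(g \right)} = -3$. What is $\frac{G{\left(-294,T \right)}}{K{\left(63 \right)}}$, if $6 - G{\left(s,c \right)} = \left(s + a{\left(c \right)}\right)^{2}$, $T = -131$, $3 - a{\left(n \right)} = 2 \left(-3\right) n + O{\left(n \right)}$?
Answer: $- \frac{576735}{23} \approx -25075.0$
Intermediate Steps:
$a{\left(n \right)} = 6 + 6 n$ ($a{\left(n \right)} = 3 - \left(2 \left(-3\right) n - 3\right) = 3 - \left(- 6 n - 3\right) = 3 - \left(-3 - 6 n\right) = 3 + \left(3 + 6 n\right) = 6 + 6 n$)
$G{\left(s,c \right)} = 6 - \left(6 + s + 6 c\right)^{2}$ ($G{\left(s,c \right)} = 6 - \left(s + \left(6 + 6 c\right)\right)^{2} = 6 - \left(6 + s + 6 c\right)^{2}$)
$\frac{G{\left(-294,T \right)}}{K{\left(63 \right)}} = \frac{6 - \left(6 - 294 + 6 \left(-131\right)\right)^{2}}{46} = \left(6 - \left(6 - 294 - 786\right)^{2}\right) \frac{1}{46} = \left(6 - \left(-1074\right)^{2}\right) \frac{1}{46} = \left(6 - 1153476\right) \frac{1}{46} = \left(-1153470\right) \frac{1}{46} = - \frac{576735}{23}$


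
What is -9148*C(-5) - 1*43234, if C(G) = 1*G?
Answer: 2506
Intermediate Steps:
C(G) = G
-9148*C(-5) - 1*43234 = -9148*(-5) - 1*43234 = 45740 - 43234 = 2506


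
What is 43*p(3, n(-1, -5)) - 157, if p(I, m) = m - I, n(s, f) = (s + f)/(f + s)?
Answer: -243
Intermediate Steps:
n(s, f) = 1 (n(s, f) = (f + s)/(f + s) = 1)
43*p(3, n(-1, -5)) - 157 = 43*(1 - 1*3) - 157 = 43*(1 - 3) - 157 = 43*(-2) - 157 = -86 - 157 = -243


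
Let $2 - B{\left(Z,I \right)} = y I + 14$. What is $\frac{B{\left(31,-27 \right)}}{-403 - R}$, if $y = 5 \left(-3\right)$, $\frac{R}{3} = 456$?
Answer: $\frac{417}{1771} \approx 0.23546$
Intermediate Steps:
$R = 1368$ ($R = 3 \cdot 456 = 1368$)
$y = -15$
$B{\left(Z,I \right)} = -12 + 15 I$ ($B{\left(Z,I \right)} = 2 - \left(- 15 I + 14\right) = 2 - \left(14 - 15 I\right) = 2 + \left(-14 + 15 I\right) = -12 + 15 I$)
$\frac{B{\left(31,-27 \right)}}{-403 - R} = \frac{-12 + 15 \left(-27\right)}{-403 - 1368} = \frac{-12 - 405}{-403 - 1368} = - \frac{417}{-1771} = \left(-417\right) \left(- \frac{1}{1771}\right) = \frac{417}{1771}$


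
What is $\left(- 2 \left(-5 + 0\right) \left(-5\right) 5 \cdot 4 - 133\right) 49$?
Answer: $-55517$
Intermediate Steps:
$\left(- 2 \left(-5 + 0\right) \left(-5\right) 5 \cdot 4 - 133\right) 49 = \left(\left(-2\right) \left(-5\right) \left(-5\right) 5 \cdot 4 - 133\right) 49 = \left(10 \left(-5\right) 5 \cdot 4 - 133\right) 49 = \left(\left(-50\right) 5 \cdot 4 - 133\right) 49 = \left(\left(-250\right) 4 - 133\right) 49 = \left(-1000 - 133\right) 49 = \left(-1133\right) 49 = -55517$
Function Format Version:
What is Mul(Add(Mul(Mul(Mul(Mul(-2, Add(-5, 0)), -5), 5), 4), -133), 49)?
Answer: -55517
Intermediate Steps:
Mul(Add(Mul(Mul(Mul(Mul(-2, Add(-5, 0)), -5), 5), 4), -133), 49) = Mul(Add(Mul(Mul(Mul(Mul(-2, -5), -5), 5), 4), -133), 49) = Mul(Add(Mul(Mul(Mul(10, -5), 5), 4), -133), 49) = Mul(Add(Mul(Mul(-50, 5), 4), -133), 49) = Mul(Add(Mul(-250, 4), -133), 49) = Mul(Add(-1000, -133), 49) = Mul(-1133, 49) = -55517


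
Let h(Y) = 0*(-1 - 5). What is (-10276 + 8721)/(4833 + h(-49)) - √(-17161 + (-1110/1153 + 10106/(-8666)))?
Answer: -1555/4833 - 4*I*√26773951570121567/4995949 ≈ -0.32175 - 131.01*I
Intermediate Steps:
h(Y) = 0 (h(Y) = 0*(-6) = 0)
(-10276 + 8721)/(4833 + h(-49)) - √(-17161 + (-1110/1153 + 10106/(-8666))) = (-10276 + 8721)/(4833 + 0) - √(-17161 + (-1110/1153 + 10106/(-8666))) = -1555/4833 - √(-17161 + (-1110*1/1153 + 10106*(-1/8666))) = -1555*1/4833 - √(-17161 + (-1110/1153 - 5053/4333)) = -1555/4833 - √(-17161 - 10635739/4995949) = -1555/4833 - √(-85746116528/4995949) = -1555/4833 - 4*I*√26773951570121567/4995949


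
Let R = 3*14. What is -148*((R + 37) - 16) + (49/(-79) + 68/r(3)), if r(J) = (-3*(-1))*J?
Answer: -6624433/711 ≈ -9317.1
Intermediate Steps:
R = 42
r(J) = 3*J
-148*((R + 37) - 16) + (49/(-79) + 68/r(3)) = -148*((42 + 37) - 16) + (49/(-79) + 68/((3*3))) = -148*(79 - 16) + (49*(-1/79) + 68/9) = -148*63 + (-49/79 + 68*(⅑)) = -9324 + (-49/79 + 68/9) = -9324 + 4931/711 = -6624433/711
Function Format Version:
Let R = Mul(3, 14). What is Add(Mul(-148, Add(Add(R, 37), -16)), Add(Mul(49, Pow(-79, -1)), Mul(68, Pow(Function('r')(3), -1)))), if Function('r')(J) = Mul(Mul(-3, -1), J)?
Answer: Rational(-6624433, 711) ≈ -9317.1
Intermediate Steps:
R = 42
Function('r')(J) = Mul(3, J)
Add(Mul(-148, Add(Add(R, 37), -16)), Add(Mul(49, Pow(-79, -1)), Mul(68, Pow(Function('r')(3), -1)))) = Add(Mul(-148, Add(Add(42, 37), -16)), Add(Mul(49, Pow(-79, -1)), Mul(68, Pow(Mul(3, 3), -1)))) = Add(Mul(-148, Add(79, -16)), Add(Mul(49, Rational(-1, 79)), Mul(68, Pow(9, -1)))) = Add(Mul(-148, 63), Add(Rational(-49, 79), Mul(68, Rational(1, 9)))) = Add(-9324, Add(Rational(-49, 79), Rational(68, 9))) = Add(-9324, Rational(4931, 711)) = Rational(-6624433, 711)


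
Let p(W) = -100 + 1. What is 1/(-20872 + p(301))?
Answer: -1/20971 ≈ -4.7685e-5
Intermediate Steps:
p(W) = -99
1/(-20872 + p(301)) = 1/(-20872 - 99) = 1/(-20971) = -1/20971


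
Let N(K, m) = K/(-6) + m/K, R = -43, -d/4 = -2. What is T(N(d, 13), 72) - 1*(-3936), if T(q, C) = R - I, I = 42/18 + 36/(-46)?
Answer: 268510/69 ≈ 3891.4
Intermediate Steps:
d = 8 (d = -4*(-2) = 8)
N(K, m) = -K/6 + m/K (N(K, m) = K*(-⅙) + m/K = -K/6 + m/K)
I = 107/69 (I = 42*(1/18) + 36*(-1/46) = 7/3 - 18/23 = 107/69 ≈ 1.5507)
T(q, C) = -3074/69 (T(q, C) = -43 - 1*107/69 = -43 - 107/69 = -3074/69)
T(N(d, 13), 72) - 1*(-3936) = -3074/69 - 1*(-3936) = -3074/69 + 3936 = 268510/69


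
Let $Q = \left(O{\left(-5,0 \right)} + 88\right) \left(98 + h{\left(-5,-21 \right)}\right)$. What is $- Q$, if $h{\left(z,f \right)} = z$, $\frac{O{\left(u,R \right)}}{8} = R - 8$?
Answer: $-2232$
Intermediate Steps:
$O{\left(u,R \right)} = -64 + 8 R$ ($O{\left(u,R \right)} = 8 \left(R - 8\right) = 8 \left(-8 + R\right) = -64 + 8 R$)
$Q = 2232$ ($Q = \left(\left(-64 + 8 \cdot 0\right) + 88\right) \left(98 - 5\right) = \left(\left(-64 + 0\right) + 88\right) 93 = \left(-64 + 88\right) 93 = 24 \cdot 93 = 2232$)
$- Q = \left(-1\right) 2232 = -2232$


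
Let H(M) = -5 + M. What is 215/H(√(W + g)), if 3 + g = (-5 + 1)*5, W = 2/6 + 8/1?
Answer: -3225/119 - 430*I*√33/119 ≈ -27.101 - 20.758*I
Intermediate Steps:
W = 25/3 (W = 2*(⅙) + 8*1 = ⅓ + 8 = 25/3 ≈ 8.3333)
g = -23 (g = -3 + (-5 + 1)*5 = -3 - 4*5 = -3 - 20 = -23)
215/H(√(W + g)) = 215/(-5 + √(25/3 - 23)) = 215/(-5 + √(-44/3)) = 215/(-5 + 2*I*√33/3)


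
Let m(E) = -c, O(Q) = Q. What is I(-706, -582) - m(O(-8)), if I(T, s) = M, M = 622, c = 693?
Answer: 1315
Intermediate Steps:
I(T, s) = 622
m(E) = -693 (m(E) = -1*693 = -693)
I(-706, -582) - m(O(-8)) = 622 - 1*(-693) = 622 + 693 = 1315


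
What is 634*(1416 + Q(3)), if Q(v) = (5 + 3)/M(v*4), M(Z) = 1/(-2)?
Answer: 887600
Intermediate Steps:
M(Z) = -½
Q(v) = -16 (Q(v) = (5 + 3)/(-½) = 8*(-2) = -16)
634*(1416 + Q(3)) = 634*(1416 - 16) = 634*1400 = 887600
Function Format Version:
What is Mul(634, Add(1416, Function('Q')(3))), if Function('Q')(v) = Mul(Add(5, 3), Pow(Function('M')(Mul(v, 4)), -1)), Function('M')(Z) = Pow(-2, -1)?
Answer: 887600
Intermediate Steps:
Function('M')(Z) = Rational(-1, 2)
Function('Q')(v) = -16 (Function('Q')(v) = Mul(Add(5, 3), Pow(Rational(-1, 2), -1)) = Mul(8, -2) = -16)
Mul(634, Add(1416, Function('Q')(3))) = Mul(634, Add(1416, -16)) = Mul(634, 1400) = 887600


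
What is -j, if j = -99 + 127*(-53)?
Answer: 6830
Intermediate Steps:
j = -6830 (j = -99 - 6731 = -6830)
-j = -1*(-6830) = 6830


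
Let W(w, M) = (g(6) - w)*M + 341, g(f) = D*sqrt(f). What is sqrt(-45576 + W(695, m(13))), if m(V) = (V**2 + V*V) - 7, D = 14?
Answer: sqrt(-275280 + 4634*sqrt(6)) ≈ 513.74*I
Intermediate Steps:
g(f) = 14*sqrt(f)
m(V) = -7 + 2*V**2 (m(V) = (V**2 + V**2) - 7 = 2*V**2 - 7 = -7 + 2*V**2)
W(w, M) = 341 + M*(-w + 14*sqrt(6)) (W(w, M) = (14*sqrt(6) - w)*M + 341 = (-w + 14*sqrt(6))*M + 341 = M*(-w + 14*sqrt(6)) + 341 = 341 + M*(-w + 14*sqrt(6)))
sqrt(-45576 + W(695, m(13))) = sqrt(-45576 + (341 - 1*(-7 + 2*13**2)*695 + 14*(-7 + 2*13**2)*sqrt(6))) = sqrt(-45576 + (341 - 1*(-7 + 2*169)*695 + 14*(-7 + 2*169)*sqrt(6))) = sqrt(-45576 + (341 - 1*(-7 + 338)*695 + 14*(-7 + 338)*sqrt(6))) = sqrt(-45576 + (341 - 1*331*695 + 14*331*sqrt(6))) = sqrt(-45576 + (341 - 230045 + 4634*sqrt(6))) = sqrt(-45576 + (-229704 + 4634*sqrt(6))) = sqrt(-275280 + 4634*sqrt(6))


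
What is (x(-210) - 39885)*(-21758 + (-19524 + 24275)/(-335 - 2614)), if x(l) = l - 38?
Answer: 2575298209369/2949 ≈ 8.7328e+8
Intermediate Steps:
x(l) = -38 + l
(x(-210) - 39885)*(-21758 + (-19524 + 24275)/(-335 - 2614)) = ((-38 - 210) - 39885)*(-21758 + (-19524 + 24275)/(-335 - 2614)) = (-248 - 39885)*(-21758 + 4751/(-2949)) = -40133*(-21758 + 4751*(-1/2949)) = -40133*(-21758 - 4751/2949) = -40133*(-64169093/2949) = 2575298209369/2949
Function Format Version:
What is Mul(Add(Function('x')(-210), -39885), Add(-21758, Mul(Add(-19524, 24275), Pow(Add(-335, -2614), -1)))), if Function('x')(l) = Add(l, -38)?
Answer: Rational(2575298209369, 2949) ≈ 8.7328e+8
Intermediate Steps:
Function('x')(l) = Add(-38, l)
Mul(Add(Function('x')(-210), -39885), Add(-21758, Mul(Add(-19524, 24275), Pow(Add(-335, -2614), -1)))) = Mul(Add(Add(-38, -210), -39885), Add(-21758, Mul(Add(-19524, 24275), Pow(Add(-335, -2614), -1)))) = Mul(Add(-248, -39885), Add(-21758, Mul(4751, Pow(-2949, -1)))) = Mul(-40133, Add(-21758, Mul(4751, Rational(-1, 2949)))) = Mul(-40133, Add(-21758, Rational(-4751, 2949))) = Mul(-40133, Rational(-64169093, 2949)) = Rational(2575298209369, 2949)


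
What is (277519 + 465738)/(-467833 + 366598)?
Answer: -43721/5955 ≈ -7.3419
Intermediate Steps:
(277519 + 465738)/(-467833 + 366598) = 743257/(-101235) = 743257*(-1/101235) = -43721/5955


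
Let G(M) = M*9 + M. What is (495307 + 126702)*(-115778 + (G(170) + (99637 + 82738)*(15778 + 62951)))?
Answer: 8930859521519673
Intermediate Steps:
G(M) = 10*M (G(M) = 9*M + M = 10*M)
(495307 + 126702)*(-115778 + (G(170) + (99637 + 82738)*(15778 + 62951))) = (495307 + 126702)*(-115778 + (10*170 + (99637 + 82738)*(15778 + 62951))) = 622009*(-115778 + (1700 + 182375*78729)) = 622009*(-115778 + (1700 + 14358201375)) = 622009*(-115778 + 14358203075) = 622009*14358087297 = 8930859521519673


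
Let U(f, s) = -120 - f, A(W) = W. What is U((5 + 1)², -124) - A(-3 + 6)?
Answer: -159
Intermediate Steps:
U((5 + 1)², -124) - A(-3 + 6) = (-120 - (5 + 1)²) - (-3 + 6) = (-120 - 1*6²) - 1*3 = (-120 - 1*36) - 3 = (-120 - 36) - 3 = -156 - 3 = -159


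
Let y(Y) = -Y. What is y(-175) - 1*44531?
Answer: -44356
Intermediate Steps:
y(-175) - 1*44531 = -1*(-175) - 1*44531 = 175 - 44531 = -44356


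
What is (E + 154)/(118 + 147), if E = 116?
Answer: 54/53 ≈ 1.0189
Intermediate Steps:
(E + 154)/(118 + 147) = (116 + 154)/(118 + 147) = 270/265 = (1/265)*270 = 54/53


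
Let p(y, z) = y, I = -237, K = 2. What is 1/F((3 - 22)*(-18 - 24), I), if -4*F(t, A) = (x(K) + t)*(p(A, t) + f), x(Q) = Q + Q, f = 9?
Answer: 1/45714 ≈ 2.1875e-5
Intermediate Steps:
x(Q) = 2*Q
F(t, A) = -(4 + t)*(9 + A)/4 (F(t, A) = -(2*2 + t)*(A + 9)/4 = -(4 + t)*(9 + A)/4)
1/F((3 - 22)*(-18 - 24), I) = 1/(-9 - 1*(-237) - 9*(3 - 22)*(-18 - 24)/4 - ¼*(-237)*(3 - 22)*(-18 - 24)) = 1/(-9 + 237 - (-171)*(-42)/4 - ¼*(-237)*(-19*(-42))) = 1/(-9 + 237 - 9/4*798 - ¼*(-237)*798) = 1/(-9 + 237 - 3591/2 + 94563/2) = 1/45714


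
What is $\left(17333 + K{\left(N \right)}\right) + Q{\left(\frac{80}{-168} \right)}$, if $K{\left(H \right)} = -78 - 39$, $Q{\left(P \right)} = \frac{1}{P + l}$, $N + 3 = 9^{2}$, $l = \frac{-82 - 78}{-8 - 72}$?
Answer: $\frac{550933}{32} \approx 17217.0$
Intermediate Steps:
$l = 2$ ($l = - \frac{160}{-80} = \left(-160\right) \left(- \frac{1}{80}\right) = 2$)
$N = 78$ ($N = -3 + 9^{2} = -3 + 81 = 78$)
$Q{\left(P \right)} = \frac{1}{2 + P}$ ($Q{\left(P \right)} = \frac{1}{P + 2} = \frac{1}{2 + P}$)
$K{\left(H \right)} = -117$ ($K{\left(H \right)} = -78 - 39 = -117$)
$\left(17333 + K{\left(N \right)}\right) + Q{\left(\frac{80}{-168} \right)} = \left(17333 - 117\right) + \frac{1}{2 + \frac{80}{-168}} = 17216 + \frac{1}{2 + 80 \left(- \frac{1}{168}\right)} = 17216 + \frac{1}{2 - \frac{10}{21}} = 17216 + \frac{1}{\frac{32}{21}} = 17216 + \frac{21}{32} = \frac{550933}{32}$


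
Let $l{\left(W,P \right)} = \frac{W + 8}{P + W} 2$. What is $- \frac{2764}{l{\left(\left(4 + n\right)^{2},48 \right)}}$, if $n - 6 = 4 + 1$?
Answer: $- \frac{377286}{233} \approx -1619.3$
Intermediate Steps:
$n = 11$ ($n = 6 + \left(4 + 1\right) = 6 + 5 = 11$)
$l{\left(W,P \right)} = \frac{2 \left(8 + W\right)}{P + W}$ ($l{\left(W,P \right)} = \frac{8 + W}{P + W} 2 = \frac{2 \left(8 + W\right)}{P + W}$)
$- \frac{2764}{l{\left(\left(4 + n\right)^{2},48 \right)}} = - \frac{2764}{2 \frac{1}{48 + \left(4 + 11\right)^{2}} \left(8 + \left(4 + 11\right)^{2}\right)} = - \frac{2764}{2 \frac{1}{48 + 15^{2}} \left(8 + 15^{2}\right)} = - \frac{2764}{2 \frac{1}{48 + 225} \left(8 + 225\right)} = - \frac{2764}{2 \cdot \frac{1}{273} \cdot 233} = - \frac{2764}{\frac{466}{273}} = \left(-2764\right) \frac{273}{466} = - \frac{377286}{233}$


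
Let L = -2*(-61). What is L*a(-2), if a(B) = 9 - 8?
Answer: 122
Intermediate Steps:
a(B) = 1
L = 122
L*a(-2) = 122*1 = 122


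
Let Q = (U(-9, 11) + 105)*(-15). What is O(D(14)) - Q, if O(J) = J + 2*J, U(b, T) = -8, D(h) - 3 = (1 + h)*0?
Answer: 1464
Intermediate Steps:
D(h) = 3 (D(h) = 3 + (1 + h)*0 = 3 + 0 = 3)
O(J) = 3*J
Q = -1455 (Q = (-8 + 105)*(-15) = 97*(-15) = -1455)
O(D(14)) - Q = 3*3 - 1*(-1455) = 9 + 1455 = 1464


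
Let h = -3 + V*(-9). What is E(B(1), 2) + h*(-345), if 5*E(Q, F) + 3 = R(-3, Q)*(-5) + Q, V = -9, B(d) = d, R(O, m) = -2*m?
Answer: -134542/5 ≈ -26908.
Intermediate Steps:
h = 78 (h = -3 - 9*(-9) = -3 + 81 = 78)
E(Q, F) = -⅗ + 11*Q/5 (E(Q, F) = -⅗ + (-2*Q*(-5) + Q)/5 = -⅗ + (10*Q + Q)/5 = -⅗ + (11*Q)/5 = -⅗ + 11*Q/5)
E(B(1), 2) + h*(-345) = (-⅗ + (11/5)*1) + 78*(-345) = (-⅗ + 11/5) - 26910 = 8/5 - 26910 = -134542/5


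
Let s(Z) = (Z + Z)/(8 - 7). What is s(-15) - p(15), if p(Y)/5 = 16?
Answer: -110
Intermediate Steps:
s(Z) = 2*Z (s(Z) = (2*Z)/1 = (2*Z)*1 = 2*Z)
p(Y) = 80 (p(Y) = 5*16 = 80)
s(-15) - p(15) = 2*(-15) - 1*80 = -30 - 80 = -110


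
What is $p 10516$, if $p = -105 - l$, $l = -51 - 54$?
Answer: $0$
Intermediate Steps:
$l = -105$
$p = 0$ ($p = -105 - -105 = -105 + 105 = 0$)
$p 10516 = 0 \cdot 10516 = 0$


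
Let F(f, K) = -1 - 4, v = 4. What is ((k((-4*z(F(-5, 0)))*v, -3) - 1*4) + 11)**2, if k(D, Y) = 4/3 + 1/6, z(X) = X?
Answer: 289/4 ≈ 72.250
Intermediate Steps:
F(f, K) = -5
k(D, Y) = 3/2 (k(D, Y) = 4*(1/3) + 1*(1/6) = 4/3 + 1/6 = 3/2)
((k((-4*z(F(-5, 0)))*v, -3) - 1*4) + 11)**2 = ((3/2 - 1*4) + 11)**2 = ((3/2 - 4) + 11)**2 = (-5/2 + 11)**2 = (17/2)**2 = 289/4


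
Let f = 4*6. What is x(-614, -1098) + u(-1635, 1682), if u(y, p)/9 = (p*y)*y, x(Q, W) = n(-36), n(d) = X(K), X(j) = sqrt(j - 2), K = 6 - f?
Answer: 40467280050 + 2*I*sqrt(5) ≈ 4.0467e+10 + 4.4721*I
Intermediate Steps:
f = 24
K = -18 (K = 6 - 1*24 = 6 - 24 = -18)
X(j) = sqrt(-2 + j)
n(d) = 2*I*sqrt(5) (n(d) = sqrt(-2 - 18) = sqrt(-20) = 2*I*sqrt(5))
x(Q, W) = 2*I*sqrt(5)
u(y, p) = 9*p*y**2 (u(y, p) = 9*((p*y)*y) = 9*(p*y**2) = 9*p*y**2)
x(-614, -1098) + u(-1635, 1682) = 2*I*sqrt(5) + 9*1682*(-1635)**2 = 2*I*sqrt(5) + 9*1682*2673225 = 2*I*sqrt(5) + 40467280050 = 40467280050 + 2*I*sqrt(5)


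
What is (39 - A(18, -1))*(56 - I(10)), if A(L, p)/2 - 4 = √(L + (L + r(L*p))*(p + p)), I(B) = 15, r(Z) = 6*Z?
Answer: 1271 - 246*√22 ≈ 117.16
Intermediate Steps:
A(L, p) = 8 + 2*√(L + 2*p*(L + 6*L*p)) (A(L, p) = 8 + 2*√(L + (L + 6*(L*p))*(p + p)) = 8 + 2*√(L + (L + 6*L*p)*(2*p)) = 8 + 2*√(L + 2*p*(L + 6*L*p)))
(39 - A(18, -1))*(56 - I(10)) = (39 - (8 + 2*√(18*(1 + 2*(-1) + 12*(-1)²))))*(56 - 1*15) = (39 - (8 + 2*√(18*(1 - 2 + 12*1))))*(56 - 15) = (39 - (8 + 2*√(18*(1 - 2 + 12))))*41 = (39 - (8 + 2*√(18*11)))*41 = (39 - (8 + 2*√198))*41 = (39 - (8 + 2*(3*√22)))*41 = (39 - (8 + 6*√22))*41 = (39 + (-8 - 6*√22))*41 = (31 - 6*√22)*41 = 1271 - 246*√22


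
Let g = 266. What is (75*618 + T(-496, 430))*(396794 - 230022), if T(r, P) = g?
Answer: 7774243552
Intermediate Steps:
T(r, P) = 266
(75*618 + T(-496, 430))*(396794 - 230022) = (75*618 + 266)*(396794 - 230022) = (46350 + 266)*166772 = 46616*166772 = 7774243552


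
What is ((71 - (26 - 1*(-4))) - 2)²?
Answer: 1521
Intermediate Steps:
((71 - (26 - 1*(-4))) - 2)² = ((71 - (26 + 4)) - 2)² = ((71 - 1*30) - 2)² = ((71 - 30) - 2)² = (41 - 2)² = 39² = 1521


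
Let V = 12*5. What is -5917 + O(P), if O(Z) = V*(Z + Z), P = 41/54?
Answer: -52433/9 ≈ -5825.9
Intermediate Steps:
V = 60
P = 41/54 (P = 41*(1/54) = 41/54 ≈ 0.75926)
O(Z) = 120*Z (O(Z) = 60*(Z + Z) = 60*(2*Z) = 120*Z)
-5917 + O(P) = -5917 + 120*(41/54) = -5917 + 820/9 = -52433/9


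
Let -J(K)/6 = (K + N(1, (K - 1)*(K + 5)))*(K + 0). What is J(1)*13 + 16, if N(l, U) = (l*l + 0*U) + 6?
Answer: -608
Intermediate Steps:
N(l, U) = 6 + l² (N(l, U) = (l² + 0) + 6 = l² + 6 = 6 + l²)
J(K) = -6*K*(7 + K) (J(K) = -6*(K + (6 + 1²))*(K + 0) = -6*(K + (6 + 1))*K = -6*(K + 7)*K = -6*(7 + K)*K = -6*K*(7 + K))
J(1)*13 + 16 = -6*1*(7 + 1)*13 + 16 = -6*1*8*13 + 16 = -48*13 + 16 = -624 + 16 = -608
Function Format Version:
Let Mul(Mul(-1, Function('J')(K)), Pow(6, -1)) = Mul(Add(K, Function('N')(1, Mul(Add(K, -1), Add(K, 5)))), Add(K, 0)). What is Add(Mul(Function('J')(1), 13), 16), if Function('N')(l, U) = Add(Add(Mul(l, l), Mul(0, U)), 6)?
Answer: -608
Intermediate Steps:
Function('N')(l, U) = Add(6, Pow(l, 2)) (Function('N')(l, U) = Add(Add(Pow(l, 2), 0), 6) = Add(Pow(l, 2), 6) = Add(6, Pow(l, 2)))
Function('J')(K) = Mul(-6, K, Add(7, K)) (Function('J')(K) = Mul(-6, Mul(Add(K, Add(6, Pow(1, 2))), Add(K, 0))) = Mul(-6, Mul(Add(K, Add(6, 1)), K)) = Mul(-6, Mul(Add(K, 7), K)) = Mul(-6, Mul(Add(7, K), K)) = Mul(-6, Mul(K, Add(7, K))) = Mul(-6, K, Add(7, K)))
Add(Mul(Function('J')(1), 13), 16) = Add(Mul(Mul(-6, 1, Add(7, 1)), 13), 16) = Add(Mul(Mul(-6, 1, 8), 13), 16) = Add(Mul(-48, 13), 16) = Add(-624, 16) = -608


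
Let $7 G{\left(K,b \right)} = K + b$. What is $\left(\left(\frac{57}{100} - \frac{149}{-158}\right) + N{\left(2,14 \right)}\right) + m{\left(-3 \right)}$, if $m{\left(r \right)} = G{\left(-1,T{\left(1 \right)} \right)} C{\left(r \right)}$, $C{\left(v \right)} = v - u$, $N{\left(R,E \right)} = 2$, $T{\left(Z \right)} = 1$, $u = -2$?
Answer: $\frac{27753}{7900} \approx 3.513$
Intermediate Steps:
$C{\left(v \right)} = 2 + v$ ($C{\left(v \right)} = v - -2 = v + 2 = 2 + v$)
$G{\left(K,b \right)} = \frac{K}{7} + \frac{b}{7}$ ($G{\left(K,b \right)} = \frac{K + b}{7} = \frac{K}{7} + \frac{b}{7}$)
$m{\left(r \right)} = 0$ ($m{\left(r \right)} = \left(\frac{1}{7} \left(-1\right) + \frac{1}{7} \cdot 1\right) \left(2 + r\right) = \left(- \frac{1}{7} + \frac{1}{7}\right) \left(2 + r\right) = 0 \left(2 + r\right) = 0$)
$\left(\left(\frac{57}{100} - \frac{149}{-158}\right) + N{\left(2,14 \right)}\right) + m{\left(-3 \right)} = \left(\left(\frac{57}{100} - \frac{149}{-158}\right) + 2\right) + 0 = \left(\left(57 \cdot \frac{1}{100} - - \frac{149}{158}\right) + 2\right) + 0 = \left(\left(\frac{57}{100} + \frac{149}{158}\right) + 2\right) + 0 = \left(\frac{11953}{7900} + 2\right) + 0 = \frac{27753}{7900} + 0 = \frac{27753}{7900}$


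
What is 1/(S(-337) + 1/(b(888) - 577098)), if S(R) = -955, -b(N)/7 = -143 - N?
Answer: -569881/544236356 ≈ -0.0010471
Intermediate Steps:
b(N) = 1001 + 7*N (b(N) = -7*(-143 - N) = 1001 + 7*N)
1/(S(-337) + 1/(b(888) - 577098)) = 1/(-955 + 1/((1001 + 7*888) - 577098)) = 1/(-955 + 1/((1001 + 6216) - 577098)) = 1/(-955 + 1/(7217 - 577098)) = 1/(-955 + 1/(-569881)) = 1/(-955 - 1/569881) = 1/(-544236356/569881) = -569881/544236356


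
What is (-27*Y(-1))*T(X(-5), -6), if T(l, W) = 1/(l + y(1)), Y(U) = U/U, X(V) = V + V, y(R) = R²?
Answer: 3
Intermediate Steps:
X(V) = 2*V
Y(U) = 1
T(l, W) = 1/(1 + l) (T(l, W) = 1/(l + 1²) = 1/(l + 1) = 1/(1 + l))
(-27*Y(-1))*T(X(-5), -6) = (-27*1)/(1 + 2*(-5)) = -27/(1 - 10) = -27/(-9) = -27*(-⅑) = 3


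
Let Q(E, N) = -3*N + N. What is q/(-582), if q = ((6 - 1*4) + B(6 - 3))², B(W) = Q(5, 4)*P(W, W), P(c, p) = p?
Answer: -242/291 ≈ -0.83162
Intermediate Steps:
Q(E, N) = -2*N
B(W) = -8*W (B(W) = (-2*4)*W = -8*W)
q = 484 (q = ((6 - 1*4) - 8*(6 - 3))² = ((6 - 4) - 8*3)² = (2 - 24)² = (-22)² = 484)
q/(-582) = 484/(-582) = 484*(-1/582) = -242/291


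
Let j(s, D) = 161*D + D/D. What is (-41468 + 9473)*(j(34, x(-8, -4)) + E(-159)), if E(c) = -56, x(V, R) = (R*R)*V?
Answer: 661112685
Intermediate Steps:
x(V, R) = V*R**2 (x(V, R) = R**2*V = V*R**2)
j(s, D) = 1 + 161*D (j(s, D) = 161*D + 1 = 1 + 161*D)
(-41468 + 9473)*(j(34, x(-8, -4)) + E(-159)) = (-41468 + 9473)*((1 + 161*(-8*(-4)**2)) - 56) = -31995*((1 + 161*(-8*16)) - 56) = -31995*((1 + 161*(-128)) - 56) = -31995*((1 - 20608) - 56) = -31995*(-20607 - 56) = -31995*(-20663) = 661112685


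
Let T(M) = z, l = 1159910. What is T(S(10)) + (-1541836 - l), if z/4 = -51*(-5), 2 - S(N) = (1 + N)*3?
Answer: -2700726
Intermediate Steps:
S(N) = -1 - 3*N (S(N) = 2 - (1 + N)*3 = 2 - (3 + 3*N) = 2 + (-3 - 3*N) = -1 - 3*N)
z = 1020 (z = 4*(-51*(-5)) = 4*255 = 1020)
T(M) = 1020
T(S(10)) + (-1541836 - l) = 1020 + (-1541836 - 1*1159910) = 1020 + (-1541836 - 1159910) = 1020 - 2701746 = -2700726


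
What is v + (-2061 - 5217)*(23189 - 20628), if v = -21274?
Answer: -18660232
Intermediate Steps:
v + (-2061 - 5217)*(23189 - 20628) = -21274 + (-2061 - 5217)*(23189 - 20628) = -21274 - 7278*2561 = -21274 - 18638958 = -18660232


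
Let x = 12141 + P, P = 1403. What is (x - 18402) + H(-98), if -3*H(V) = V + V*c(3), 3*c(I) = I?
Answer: -14378/3 ≈ -4792.7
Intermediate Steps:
c(I) = I/3
x = 13544 (x = 12141 + 1403 = 13544)
H(V) = -2*V/3 (H(V) = -(V + V*((1/3)*3))/3 = -(V + V*1)/3 = -(V + V)/3 = -2*V/3)
(x - 18402) + H(-98) = (13544 - 18402) - 2/3*(-98) = -4858 + 196/3 = -14378/3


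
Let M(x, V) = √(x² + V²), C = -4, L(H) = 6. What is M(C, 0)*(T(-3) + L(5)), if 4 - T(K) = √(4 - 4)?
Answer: 40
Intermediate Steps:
T(K) = 4 (T(K) = 4 - √(4 - 4) = 4 - √0 = 4 - 1*0 = 4 + 0 = 4)
M(x, V) = √(V² + x²)
M(C, 0)*(T(-3) + L(5)) = √(0² + (-4)²)*(4 + 6) = √(0 + 16)*10 = √16*10 = 4*10 = 40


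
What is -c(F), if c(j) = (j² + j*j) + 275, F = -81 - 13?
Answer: -17947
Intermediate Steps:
F = -94
c(j) = 275 + 2*j² (c(j) = (j² + j²) + 275 = 2*j² + 275 = 275 + 2*j²)
-c(F) = -(275 + 2*(-94)²) = -(275 + 2*8836) = -(275 + 17672) = -1*17947 = -17947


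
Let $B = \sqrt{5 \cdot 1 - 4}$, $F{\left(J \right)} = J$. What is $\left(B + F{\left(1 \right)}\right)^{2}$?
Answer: $4$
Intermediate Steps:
$B = 1$ ($B = \sqrt{5 - 4} = \sqrt{1} = 1$)
$\left(B + F{\left(1 \right)}\right)^{2} = \left(1 + 1\right)^{2} = 2^{2} = 4$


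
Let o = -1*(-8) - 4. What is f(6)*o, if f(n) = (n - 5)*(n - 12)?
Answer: -24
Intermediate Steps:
f(n) = (-12 + n)*(-5 + n) (f(n) = (-5 + n)*(-12 + n) = (-12 + n)*(-5 + n))
o = 4 (o = 8 - 4 = 4)
f(6)*o = (60 + 6² - 17*6)*4 = (60 + 36 - 102)*4 = -6*4 = -24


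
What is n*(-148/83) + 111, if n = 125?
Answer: -9287/83 ≈ -111.89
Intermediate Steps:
n*(-148/83) + 111 = 125*(-148/83) + 111 = -18500/83 + 111 = -9287/83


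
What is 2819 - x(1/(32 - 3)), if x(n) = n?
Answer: 81750/29 ≈ 2819.0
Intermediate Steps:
2819 - x(1/(32 - 3)) = 2819 - 1/(32 - 3) = 2819 - 1/29 = 81750/29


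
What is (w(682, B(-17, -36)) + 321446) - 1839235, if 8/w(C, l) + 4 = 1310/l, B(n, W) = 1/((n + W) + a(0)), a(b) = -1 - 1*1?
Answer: -54681384307/36027 ≈ -1.5178e+6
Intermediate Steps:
a(b) = -2 (a(b) = -1 - 1 = -2)
B(n, W) = 1/(-2 + W + n) (B(n, W) = 1/((n + W) - 2) = 1/((W + n) - 2) = 1/(-2 + W + n))
w(C, l) = 8/(-4 + 1310/l)
(w(682, B(-17, -36)) + 321446) - 1839235 = (-4/((-2 - 36 - 17)*(-655 + 2/(-2 - 36 - 17))) + 321446) - 1839235 = (-4/(-55*(-655 + 2/(-55))) + 321446) - 1839235 = (-4*(-1/55)/(-655 + 2*(-1/55)) + 321446) - 1839235 = (-4*(-1/55)/(-655 - 2/55) + 321446) - 1839235 = (-4*(-1/55)/(-36027/55) + 321446) - 1839235 = (-4*(-1/55)*(-55/36027) + 321446) - 1839235 = (-4/36027 + 321446) - 1839235 = 11580735038/36027 - 1839235 = -54681384307/36027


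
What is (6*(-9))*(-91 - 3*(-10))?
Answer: 3294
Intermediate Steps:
(6*(-9))*(-91 - 3*(-10)) = -54*(-91 + 30) = -54*(-61) = 3294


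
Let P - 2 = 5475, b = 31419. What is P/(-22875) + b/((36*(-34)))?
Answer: -80601497/3111000 ≈ -25.909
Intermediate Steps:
P = 5477 (P = 2 + 5475 = 5477)
P/(-22875) + b/((36*(-34))) = 5477/(-22875) + 31419/((36*(-34))) = 5477*(-1/22875) + 31419/(-1224) = -5477/22875 + 31419*(-1/1224) = -5477/22875 - 3491/136 = -80601497/3111000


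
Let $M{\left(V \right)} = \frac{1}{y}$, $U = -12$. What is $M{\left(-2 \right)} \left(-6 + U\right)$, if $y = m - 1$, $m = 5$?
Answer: $- \frac{9}{2} \approx -4.5$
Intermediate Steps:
$y = 4$ ($y = 5 - 1 = 4$)
$M{\left(V \right)} = \frac{1}{4}$
$M{\left(-2 \right)} \left(-6 + U\right) = \frac{-6 - 12}{4} = \frac{1}{4} \left(-18\right) = - \frac{9}{2}$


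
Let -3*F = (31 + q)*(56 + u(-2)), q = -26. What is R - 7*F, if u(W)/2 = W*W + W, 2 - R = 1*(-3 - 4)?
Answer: 709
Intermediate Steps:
R = 9 (R = 2 - (-3 - 4) = 2 - (-7) = 2 - 1*(-7) = 2 + 7 = 9)
u(W) = 2*W + 2*W² (u(W) = 2*(W*W + W) = 2*(W² + W) = 2*(W + W²) = 2*W + 2*W²)
F = -100 (F = -(31 - 26)*(56 + 2*(-2)*(1 - 2))/3 = -5*(56 + 2*(-2)*(-1))/3 = -5*(56 + 4)/3 = -5*60/3 = -⅓*300 = -100)
R - 7*F = 9 - 7*(-100) = 9 + 700 = 709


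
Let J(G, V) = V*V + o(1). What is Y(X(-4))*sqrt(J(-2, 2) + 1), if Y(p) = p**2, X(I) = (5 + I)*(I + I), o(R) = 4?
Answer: 192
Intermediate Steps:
J(G, V) = 4 + V**2 (J(G, V) = V*V + 4 = V**2 + 4 = 4 + V**2)
X(I) = 2*I*(5 + I) (X(I) = (5 + I)*(2*I) = 2*I*(5 + I))
Y(X(-4))*sqrt(J(-2, 2) + 1) = (2*(-4)*(5 - 4))**2*sqrt((4 + 2**2) + 1) = (2*(-4)*1)**2*sqrt((4 + 4) + 1) = (-8)**2*sqrt(8 + 1) = 64*sqrt(9) = 64*3 = 192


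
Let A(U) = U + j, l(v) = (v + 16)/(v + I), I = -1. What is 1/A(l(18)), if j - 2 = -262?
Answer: -1/258 ≈ -0.0038760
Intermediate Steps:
l(v) = (16 + v)/(-1 + v) (l(v) = (v + 16)/(v - 1) = (16 + v)/(-1 + v))
j = -260 (j = 2 - 262 = -260)
A(U) = -260 + U (A(U) = U - 260 = -260 + U)
1/A(l(18)) = 1/(-260 + (16 + 18)/(-1 + 18)) = 1/(-260 + 34/17) = 1/(-260 + (1/17)*34) = 1/(-260 + 2) = 1/(-258) = -1/258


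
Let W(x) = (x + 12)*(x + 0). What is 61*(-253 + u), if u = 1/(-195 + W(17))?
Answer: -4598973/298 ≈ -15433.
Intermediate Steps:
W(x) = x*(12 + x) (W(x) = (12 + x)*x = x*(12 + x))
u = 1/298 (u = 1/(-195 + 17*(12 + 17)) = 1/(-195 + 17*29) = 1/(-195 + 493) = 1/298 ≈ 0.0033557)
61*(-253 + u) = 61*(-253 + 1/298) = 61*(-75393/298) = -4598973/298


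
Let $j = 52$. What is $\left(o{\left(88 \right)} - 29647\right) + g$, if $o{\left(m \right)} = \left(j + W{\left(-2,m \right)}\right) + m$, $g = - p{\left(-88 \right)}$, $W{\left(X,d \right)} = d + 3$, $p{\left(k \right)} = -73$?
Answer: $-29343$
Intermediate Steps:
$W{\left(X,d \right)} = 3 + d$
$g = 73$ ($g = \left(-1\right) \left(-73\right) = 73$)
$o{\left(m \right)} = 55 + 2 m$ ($o{\left(m \right)} = \left(52 + \left(3 + m\right)\right) + m = \left(55 + m\right) + m = 55 + 2 m$)
$\left(o{\left(88 \right)} - 29647\right) + g = \left(\left(55 + 2 \cdot 88\right) - 29647\right) + 73 = \left(\left(55 + 176\right) - 29647\right) + 73 = \left(231 - 29647\right) + 73 = -29416 + 73 = -29343$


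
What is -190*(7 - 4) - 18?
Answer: -588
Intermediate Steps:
-190*(7 - 4) - 18 = -190*3 - 18 = -38*15 - 18 = -570 - 18 = -588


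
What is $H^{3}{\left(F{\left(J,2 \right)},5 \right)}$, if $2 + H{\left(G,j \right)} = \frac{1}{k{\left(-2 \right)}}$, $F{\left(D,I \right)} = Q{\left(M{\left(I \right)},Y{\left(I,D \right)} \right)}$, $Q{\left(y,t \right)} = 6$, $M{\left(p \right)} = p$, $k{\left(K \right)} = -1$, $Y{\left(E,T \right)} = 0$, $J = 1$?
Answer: $-27$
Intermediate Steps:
$F{\left(D,I \right)} = 6$
$H{\left(G,j \right)} = -3$ ($H{\left(G,j \right)} = -2 + \frac{1}{-1} = -2 - 1 = -3$)
$H^{3}{\left(F{\left(J,2 \right)},5 \right)} = \left(-3\right)^{3} = -27$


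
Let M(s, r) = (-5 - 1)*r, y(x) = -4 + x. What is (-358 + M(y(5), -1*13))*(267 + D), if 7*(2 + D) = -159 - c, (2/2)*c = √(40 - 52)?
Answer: -67840 + 80*I*√3 ≈ -67840.0 + 138.56*I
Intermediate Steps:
c = 2*I*√3 (c = √(40 - 52) = √(-12) = 2*I*√3 ≈ 3.4641*I)
D = -173/7 - 2*I*√3/7 (D = -2 + (-159 - 2*I*√3)/7 = -2 + (-159/7 - 2*I*√3/7) = -173/7 - 2*I*√3/7 ≈ -24.714 - 0.49487*I)
M(s, r) = -6*r
(-358 + M(y(5), -1*13))*(267 + D) = (-358 - (-6)*13)*(267 + (-173/7 - 2*I*√3/7)) = (-358 - 6*(-13))*(1696/7 - 2*I*√3/7) = (-358 + 78)*(1696/7 - 2*I*√3/7) = -280*(1696/7 - 2*I*√3/7) = -67840 + 80*I*√3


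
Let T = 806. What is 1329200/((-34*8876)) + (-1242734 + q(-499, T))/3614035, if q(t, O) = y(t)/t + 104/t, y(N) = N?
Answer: -323028418495483/68029788910195 ≈ -4.7483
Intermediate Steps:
q(t, O) = 1 + 104/t (q(t, O) = t/t + 104/t = 1 + 104/t)
1329200/((-34*8876)) + (-1242734 + q(-499, T))/3614035 = 1329200/((-34*8876)) + (-1242734 + (104 - 499)/(-499))/3614035 = 1329200/(-301784) + (-1242734 - 1/499*(-395))*(1/3614035) = 1329200*(-1/301784) + (-1242734 + 395/499)*(1/3614035) = -166150/37723 - 620123871/499*1/3614035 = -166150/37723 - 620123871/1803403465 = -323028418495483/68029788910195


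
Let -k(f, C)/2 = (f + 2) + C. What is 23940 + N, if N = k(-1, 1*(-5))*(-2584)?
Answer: 3268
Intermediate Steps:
k(f, C) = -4 - 2*C - 2*f (k(f, C) = -2*((f + 2) + C) = -2*((2 + f) + C) = -2*(2 + C + f) = -4 - 2*C - 2*f)
N = -20672 (N = (-4 - 2*(-5) - 2*(-1))*(-2584) = (-4 - 2*(-5) + 2)*(-2584) = (-4 + 10 + 2)*(-2584) = 8*(-2584) = -20672)
23940 + N = 23940 - 20672 = 3268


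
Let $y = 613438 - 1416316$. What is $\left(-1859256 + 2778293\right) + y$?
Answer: $116159$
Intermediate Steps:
$y = -802878$
$\left(-1859256 + 2778293\right) + y = \left(-1859256 + 2778293\right) - 802878 = 919037 - 802878 = 116159$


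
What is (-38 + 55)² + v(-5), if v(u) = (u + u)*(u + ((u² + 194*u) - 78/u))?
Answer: 9633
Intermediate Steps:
v(u) = 2*u*(u² - 78/u + 195*u) (v(u) = (2*u)*(u + (u² - 78/u + 194*u)) = (2*u)*(u² - 78/u + 195*u) = 2*u*(u² - 78/u + 195*u))
(-38 + 55)² + v(-5) = (-38 + 55)² + (-156 + 2*(-5)³ + 390*(-5)²) = 17² + (-156 + 2*(-125) + 390*25) = 289 + (-156 - 250 + 9750) = 289 + 9344 = 9633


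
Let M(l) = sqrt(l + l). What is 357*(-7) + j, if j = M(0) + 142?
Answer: -2357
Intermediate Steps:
M(l) = sqrt(2)*sqrt(l) (M(l) = sqrt(2*l) = sqrt(2)*sqrt(l))
j = 142 (j = sqrt(2)*sqrt(0) + 142 = sqrt(2)*0 + 142 = 0 + 142 = 142)
357*(-7) + j = 357*(-7) + 142 = -2499 + 142 = -2357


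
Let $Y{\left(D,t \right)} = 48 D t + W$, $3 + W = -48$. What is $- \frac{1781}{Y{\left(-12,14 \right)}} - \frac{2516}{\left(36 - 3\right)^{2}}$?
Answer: $- \frac{6159277}{2945745} \approx -2.0909$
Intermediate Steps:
$W = -51$ ($W = -3 - 48 = -51$)
$Y{\left(D,t \right)} = -51 + 48 D t$ ($Y{\left(D,t \right)} = 48 D t - 51 = -51 + 48 D t$)
$- \frac{1781}{Y{\left(-12,14 \right)}} - \frac{2516}{\left(36 - 3\right)^{2}} = - \frac{1781}{-51 + 48 \left(-12\right) 14} - \frac{2516}{\left(36 - 3\right)^{2}} = - \frac{1781}{-51 - 8064} - \frac{2516}{33^{2}} = - \frac{1781}{-8115} - \frac{2516}{1089} = \left(-1781\right) \left(- \frac{1}{8115}\right) - \frac{2516}{1089} = \frac{1781}{8115} - \frac{2516}{1089} = - \frac{6159277}{2945745}$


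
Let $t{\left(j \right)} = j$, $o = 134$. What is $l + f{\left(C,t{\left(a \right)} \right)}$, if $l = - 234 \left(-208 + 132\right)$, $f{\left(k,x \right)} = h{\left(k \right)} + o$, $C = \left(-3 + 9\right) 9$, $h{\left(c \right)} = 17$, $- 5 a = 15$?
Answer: $17935$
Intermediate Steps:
$a = -3$ ($a = \left(- \frac{1}{5}\right) 15 = -3$)
$C = 54$ ($C = 6 \cdot 9 = 54$)
$f{\left(k,x \right)} = 151$ ($f{\left(k,x \right)} = 17 + 134 = 151$)
$l = 17784$ ($l = \left(-234\right) \left(-76\right) = 17784$)
$l + f{\left(C,t{\left(a \right)} \right)} = 17784 + 151 = 17935$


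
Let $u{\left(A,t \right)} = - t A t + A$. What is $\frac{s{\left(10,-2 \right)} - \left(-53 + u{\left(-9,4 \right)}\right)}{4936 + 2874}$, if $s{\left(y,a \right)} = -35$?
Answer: $- \frac{117}{7810} \approx -0.014981$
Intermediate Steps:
$u{\left(A,t \right)} = A - A t^{2}$ ($u{\left(A,t \right)} = - A t t + A = - A t^{2} + A = A - A t^{2}$)
$\frac{s{\left(10,-2 \right)} - \left(-53 + u{\left(-9,4 \right)}\right)}{4936 + 2874} = \frac{-35 + \left(53 - - 9 \left(1 - 4^{2}\right)\right)}{4936 + 2874} = \frac{-35 + \left(53 - - 9 \left(1 - 16\right)\right)}{7810} = \left(-35 + \left(53 - - 9 \left(1 - 16\right)\right)\right) \frac{1}{7810} = \left(-35 + \left(53 - \left(-9\right) \left(-15\right)\right)\right) \frac{1}{7810} = \left(-35 + \left(53 - 135\right)\right) \frac{1}{7810} = \left(-35 - 82\right) \frac{1}{7810} = \left(-117\right) \frac{1}{7810} = - \frac{117}{7810}$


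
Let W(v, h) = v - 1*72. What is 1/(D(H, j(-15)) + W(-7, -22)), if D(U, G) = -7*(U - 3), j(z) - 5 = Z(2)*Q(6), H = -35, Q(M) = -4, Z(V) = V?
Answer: 1/187 ≈ 0.0053476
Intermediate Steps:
W(v, h) = -72 + v (W(v, h) = v - 72 = -72 + v)
j(z) = -3 (j(z) = 5 + 2*(-4) = 5 - 8 = -3)
D(U, G) = 21 - 7*U (D(U, G) = -7*(-3 + U) = 21 - 7*U)
1/(D(H, j(-15)) + W(-7, -22)) = 1/((21 - 7*(-35)) + (-72 - 7)) = 1/((21 + 245) - 79) = 1/(266 - 79) = 1/187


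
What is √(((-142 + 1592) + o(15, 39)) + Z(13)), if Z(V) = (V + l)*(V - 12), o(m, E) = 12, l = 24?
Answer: √1499 ≈ 38.717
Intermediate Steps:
Z(V) = (-12 + V)*(24 + V) (Z(V) = (V + 24)*(V - 12) = (24 + V)*(-12 + V) = (-12 + V)*(24 + V))
√(((-142 + 1592) + o(15, 39)) + Z(13)) = √(((-142 + 1592) + 12) + (-288 + 13² + 12*13)) = √((1450 + 12) + (-288 + 169 + 156)) = √(1462 + 37) = √1499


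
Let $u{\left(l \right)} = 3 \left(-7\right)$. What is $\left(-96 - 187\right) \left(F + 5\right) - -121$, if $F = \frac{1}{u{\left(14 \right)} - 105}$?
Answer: $- \frac{162761}{126} \approx -1291.8$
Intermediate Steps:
$u{\left(l \right)} = -21$
$F = - \frac{1}{126}$ ($F = \frac{1}{-21 - 105} = \frac{1}{-126} = - \frac{1}{126} \approx -0.0079365$)
$\left(-96 - 187\right) \left(F + 5\right) - -121 = \left(-96 - 187\right) \left(- \frac{1}{126} + 5\right) - -121 = \left(-283\right) \frac{629}{126} + 121 = - \frac{178007}{126} + 121 = - \frac{162761}{126}$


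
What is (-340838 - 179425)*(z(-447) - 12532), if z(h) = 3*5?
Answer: 6512131971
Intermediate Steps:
z(h) = 15
(-340838 - 179425)*(z(-447) - 12532) = (-340838 - 179425)*(15 - 12532) = -520263*(-12517) = 6512131971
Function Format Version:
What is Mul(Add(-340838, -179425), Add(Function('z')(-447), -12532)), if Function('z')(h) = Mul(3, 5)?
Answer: 6512131971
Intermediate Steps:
Function('z')(h) = 15
Mul(Add(-340838, -179425), Add(Function('z')(-447), -12532)) = Mul(Add(-340838, -179425), Add(15, -12532)) = Mul(-520263, -12517) = 6512131971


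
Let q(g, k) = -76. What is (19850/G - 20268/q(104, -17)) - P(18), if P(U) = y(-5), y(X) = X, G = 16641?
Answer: 86277992/316179 ≈ 272.88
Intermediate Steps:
P(U) = -5
(19850/G - 20268/q(104, -17)) - P(18) = (19850/16641 - 20268/(-76)) - 1*(-5) = (19850*(1/16641) - 20268*(-1/76)) + 5 = (19850/16641 + 5067/19) + 5 = 84697097/316179 + 5 = 86277992/316179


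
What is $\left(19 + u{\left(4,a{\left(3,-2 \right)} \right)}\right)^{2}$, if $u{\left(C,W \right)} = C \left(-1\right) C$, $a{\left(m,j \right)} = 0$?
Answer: $9$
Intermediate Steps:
$u{\left(C,W \right)} = - C^{2}$ ($u{\left(C,W \right)} = - C C = - C^{2}$)
$\left(19 + u{\left(4,a{\left(3,-2 \right)} \right)}\right)^{2} = \left(19 - 4^{2}\right)^{2} = \left(19 - 16\right)^{2} = 3^{2} = 9$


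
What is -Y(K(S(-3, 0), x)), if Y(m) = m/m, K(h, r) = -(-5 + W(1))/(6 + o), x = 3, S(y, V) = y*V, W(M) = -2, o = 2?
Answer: -1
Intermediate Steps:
S(y, V) = V*y
K(h, r) = 7/8 (K(h, r) = -(-5 - 2)/(6 + 2) = -(-7)/8 = -1*(-7/8) = 7/8)
Y(m) = 1
-Y(K(S(-3, 0), x)) = -1*1 = -1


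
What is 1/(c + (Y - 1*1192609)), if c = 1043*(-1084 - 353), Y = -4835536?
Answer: -1/7526936 ≈ -1.3286e-7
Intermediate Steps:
c = -1498791 (c = 1043*(-1437) = -1498791)
1/(c + (Y - 1*1192609)) = 1/(-1498791 + (-4835536 - 1*1192609)) = 1/(-1498791 + (-4835536 - 1192609)) = 1/(-1498791 - 6028145) = 1/(-7526936) = -1/7526936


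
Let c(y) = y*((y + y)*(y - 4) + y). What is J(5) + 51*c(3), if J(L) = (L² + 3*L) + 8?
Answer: -411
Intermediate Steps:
c(y) = y*(y + 2*y*(-4 + y)) (c(y) = y*((2*y)*(-4 + y) + y) = y*(2*y*(-4 + y) + y) = y*(y + 2*y*(-4 + y)))
J(L) = 8 + L² + 3*L
J(5) + 51*c(3) = (8 + 5² + 3*5) + 51*(3²*(-7 + 2*3)) = (8 + 25 + 15) + 51*(9*(-7 + 6)) = 48 + 51*(9*(-1)) = 48 + 51*(-9) = 48 - 459 = -411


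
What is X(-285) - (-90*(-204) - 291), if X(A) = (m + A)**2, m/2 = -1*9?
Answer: 73740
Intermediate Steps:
m = -18 (m = 2*(-1*9) = 2*(-9) = -18)
X(A) = (-18 + A)**2
X(-285) - (-90*(-204) - 291) = (-18 - 285)**2 - (-90*(-204) - 291) = (-303)**2 - (18360 - 291) = 91809 - 1*18069 = 91809 - 18069 = 73740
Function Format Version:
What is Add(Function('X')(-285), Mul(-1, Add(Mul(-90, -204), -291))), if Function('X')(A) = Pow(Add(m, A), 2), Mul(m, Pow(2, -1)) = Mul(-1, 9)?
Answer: 73740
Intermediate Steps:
m = -18 (m = Mul(2, Mul(-1, 9)) = Mul(2, -9) = -18)
Function('X')(A) = Pow(Add(-18, A), 2)
Add(Function('X')(-285), Mul(-1, Add(Mul(-90, -204), -291))) = Add(Pow(Add(-18, -285), 2), Mul(-1, Add(Mul(-90, -204), -291))) = Add(Pow(-303, 2), Mul(-1, Add(18360, -291))) = Add(91809, Mul(-1, 18069)) = Add(91809, -18069) = 73740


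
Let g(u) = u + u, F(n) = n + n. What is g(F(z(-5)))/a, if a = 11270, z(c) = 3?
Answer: 6/5635 ≈ 0.0010648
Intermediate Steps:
F(n) = 2*n
g(u) = 2*u
g(F(z(-5)))/a = (2*(2*3))/11270 = (2*6)*(1/11270) = 12*(1/11270) = 6/5635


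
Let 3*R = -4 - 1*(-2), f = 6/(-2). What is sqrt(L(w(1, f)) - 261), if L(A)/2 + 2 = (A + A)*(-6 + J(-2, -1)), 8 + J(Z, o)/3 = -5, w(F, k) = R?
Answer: I*sqrt(145) ≈ 12.042*I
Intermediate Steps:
f = -3 (f = 6*(-1/2) = -3)
R = -2/3 (R = (-4 - 1*(-2))/3 = (-4 + 2)/3 = (1/3)*(-2) = -2/3 ≈ -0.66667)
w(F, k) = -2/3
J(Z, o) = -39 (J(Z, o) = -24 + 3*(-5) = -24 - 15 = -39)
L(A) = -4 - 180*A (L(A) = -4 + 2*((A + A)*(-6 - 39)) = -4 + 2*((2*A)*(-45)) = -4 + 2*(-90*A) = -4 - 180*A)
sqrt(L(w(1, f)) - 261) = sqrt((-4 - 180*(-2/3)) - 261) = sqrt((-4 + 120) - 261) = sqrt(116 - 261) = sqrt(-145) = I*sqrt(145)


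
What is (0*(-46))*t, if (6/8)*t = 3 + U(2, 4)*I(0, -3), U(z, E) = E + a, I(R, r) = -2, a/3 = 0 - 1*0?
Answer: 0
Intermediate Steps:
a = 0 (a = 3*(0 - 1*0) = 3*(0 + 0) = 3*0 = 0)
U(z, E) = E (U(z, E) = E + 0 = E)
t = -20/3 (t = 4*(3 + 4*(-2))/3 = 4*(3 - 8)/3 = (4/3)*(-5) = -20/3 ≈ -6.6667)
(0*(-46))*t = (0*(-46))*(-20/3) = 0*(-20/3) = 0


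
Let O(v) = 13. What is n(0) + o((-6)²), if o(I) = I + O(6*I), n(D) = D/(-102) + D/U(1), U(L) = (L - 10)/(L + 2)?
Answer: 49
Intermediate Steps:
U(L) = (-10 + L)/(2 + L)
n(D) = -35*D/102 (n(D) = D/(-102) + D/(((-10 + 1)/(2 + 1))) = D*(-1/102) + D/((-9/3)) = -D/102 + D/(((⅓)*(-9))) = -D/102 + D/(-3) = -D/102 + D*(-⅓) = -D/102 - D/3 = -35*D/102)
o(I) = 13 + I (o(I) = I + 13 = 13 + I)
n(0) + o((-6)²) = -35/102*0 + (13 + (-6)²) = 0 + (13 + 36) = 0 + 49 = 49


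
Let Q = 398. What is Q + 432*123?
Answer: 53534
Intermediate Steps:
Q + 432*123 = 398 + 432*123 = 398 + 53136 = 53534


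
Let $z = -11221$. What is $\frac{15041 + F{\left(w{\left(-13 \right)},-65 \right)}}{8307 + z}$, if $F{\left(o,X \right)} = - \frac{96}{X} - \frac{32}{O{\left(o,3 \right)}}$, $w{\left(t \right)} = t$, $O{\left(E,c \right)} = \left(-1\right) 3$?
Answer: $- \frac{2935363}{568230} \approx -5.1658$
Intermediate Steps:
$O{\left(E,c \right)} = -3$
$F{\left(o,X \right)} = \frac{32}{3} - \frac{96}{X}$ ($F{\left(o,X \right)} = - \frac{96}{X} - \frac{32}{-3} = - \frac{96}{X} - - \frac{32}{3} = - \frac{96}{X} + \frac{32}{3} = \frac{32}{3} - \frac{96}{X}$)
$\frac{15041 + F{\left(w{\left(-13 \right)},-65 \right)}}{8307 + z} = \frac{15041 + \left(\frac{32}{3} - \frac{96}{-65}\right)}{8307 - 11221} = \frac{15041 + \left(\frac{32}{3} - - \frac{96}{65}\right)}{-2914} = \left(15041 + \left(\frac{32}{3} + \frac{96}{65}\right)\right) \left(- \frac{1}{2914}\right) = \left(15041 + \frac{2368}{195}\right) \left(- \frac{1}{2914}\right) = \frac{2935363}{195} \left(- \frac{1}{2914}\right) = - \frac{2935363}{568230}$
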